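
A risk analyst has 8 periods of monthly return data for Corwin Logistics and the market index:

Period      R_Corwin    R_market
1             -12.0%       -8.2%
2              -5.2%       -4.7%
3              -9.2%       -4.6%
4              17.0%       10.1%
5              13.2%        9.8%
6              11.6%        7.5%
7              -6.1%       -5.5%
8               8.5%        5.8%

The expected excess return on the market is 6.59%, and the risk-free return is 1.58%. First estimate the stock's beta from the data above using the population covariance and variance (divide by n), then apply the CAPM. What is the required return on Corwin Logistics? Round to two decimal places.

Mean R_i = (-12.0 − 5.2 − 9.2 + 17.0 + 13.2 + 11.6 − 6.1 + 8.5) / 8 = 2.2250%
Mean R_m = (-8.2 − 4.7 − 4.6 + 10.1 + 9.8 + 7.5 − 5.5 + 5.8) / 8 = 1.2750%
Σ(R_i − R̄_i)(R_m − R̄_m) = 613.3750  ⇒  Cov = 613.3750 / 8 = 76.6719
Σ(R_m − R̄_m)² = 415.6750  ⇒  Var(R_m) = 415.6750 / 8 = 51.9594
β = Cov / Var(R_m) = 76.6719 / 51.9594 = 1.4756
E(R) = R_f + β × MRP = 1.58% + 1.4756 × 6.59% = 11.30%

11.30%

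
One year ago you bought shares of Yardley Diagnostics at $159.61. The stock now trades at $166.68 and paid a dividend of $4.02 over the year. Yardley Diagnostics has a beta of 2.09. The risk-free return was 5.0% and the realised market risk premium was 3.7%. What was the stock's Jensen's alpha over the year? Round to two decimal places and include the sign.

Realised HPR = (P1 + D1 − P0) / P0 = (166.68 + 4.02 − 159.61) / 159.61 = 11.09 / 159.61 = 6.9482%
CAPM required = R_f + β·MRP = 5.0% + 2.09 × 3.7% = 12.7330%
α = realised − required = 6.9482% − 12.7330% = -5.78%

-5.78%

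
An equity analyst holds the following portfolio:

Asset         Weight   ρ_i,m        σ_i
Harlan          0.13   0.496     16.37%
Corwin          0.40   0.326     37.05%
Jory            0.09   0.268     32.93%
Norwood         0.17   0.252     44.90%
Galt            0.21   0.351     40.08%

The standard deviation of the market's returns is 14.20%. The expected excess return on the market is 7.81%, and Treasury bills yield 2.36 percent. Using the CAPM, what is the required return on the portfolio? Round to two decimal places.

β_Harlan = 0.496 × 16.37% / 14.20% = 0.5718
β_Corwin = 0.326 × 37.05% / 14.20% = 0.8506
β_Jory = 0.268 × 32.93% / 14.20% = 0.6215
β_Norwood = 0.252 × 44.90% / 14.20% = 0.7968
β_Galt = 0.351 × 40.08% / 14.20% = 0.9907
β_P = Σ w_i β_i = 0.13×0.5718 + 0.40×0.8506 + 0.09×0.6215 + 0.17×0.7968 + 0.21×0.9907 = 0.8140
E(R_P) = R_f + β_P × MRP = 2.36% + 0.8140 × 7.81% = 8.72%

8.72%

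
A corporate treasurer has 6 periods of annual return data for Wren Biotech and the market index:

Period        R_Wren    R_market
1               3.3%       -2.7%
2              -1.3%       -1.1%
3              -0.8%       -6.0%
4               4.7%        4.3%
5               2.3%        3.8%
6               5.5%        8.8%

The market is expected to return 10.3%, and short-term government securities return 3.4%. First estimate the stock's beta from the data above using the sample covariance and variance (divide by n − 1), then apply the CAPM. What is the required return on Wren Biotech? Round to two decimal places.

6.15%

Mean R_i = (3.3 − 1.3 − 0.8 + 4.7 + 2.3 + 5.5) / 6 = 2.2833%
Mean R_m = (-2.7 − 1.1 − 6.0 + 4.3 + 3.8 + 8.8) / 6 = 1.1833%
Σ(R_i − R̄_i)(R_m − R̄_m) = 58.4583  ⇒  Cov = 58.4583 / 5 = 11.6917
Σ(R_m − R̄_m)² = 146.4683  ⇒  Var(R_m) = 146.4683 / 5 = 29.2937
β = Cov / Var(R_m) = 11.6917 / 29.2937 = 0.3991
MRP = 10.3% − 3.4% = 6.90%
E(R) = R_f + β × MRP = 3.4% + 0.3991 × 6.9% = 6.15%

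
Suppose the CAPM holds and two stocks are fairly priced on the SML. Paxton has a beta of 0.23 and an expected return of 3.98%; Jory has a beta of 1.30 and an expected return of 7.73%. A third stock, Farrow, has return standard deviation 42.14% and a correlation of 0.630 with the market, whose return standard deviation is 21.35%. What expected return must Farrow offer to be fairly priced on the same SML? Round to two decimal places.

MRP = (7.73% − 3.98%) / (1.30 − 0.23) = 3.5047%
R_f = 3.98% − 0.23 × 3.5047% = 3.1739%
β_Farrow = ρ·σ_i/σ_m = 0.630 × 42.14 / 21.35 = 1.2435
E(R_Farrow) = R_f + β × MRP = 3.1739% + 1.2435 × 3.5047% = 7.53%

7.53%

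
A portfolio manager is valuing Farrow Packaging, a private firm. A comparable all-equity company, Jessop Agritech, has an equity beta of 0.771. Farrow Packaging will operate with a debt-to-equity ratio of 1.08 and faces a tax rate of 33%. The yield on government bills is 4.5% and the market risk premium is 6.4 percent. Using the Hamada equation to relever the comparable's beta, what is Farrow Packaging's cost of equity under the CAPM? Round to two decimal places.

β_L = β_U × [1 + (1 − t)(D/E)] = 0.771 × [1 + (1 − 0.33) × 1.08]
    = 0.771 × [1 + 0.67 × 1.08] = 0.771 × 1.7236 = 1.3289
E(R) = R_f + β_L × MRP = 4.5% + 1.3289 × 6.4% = 13.00%

13.00%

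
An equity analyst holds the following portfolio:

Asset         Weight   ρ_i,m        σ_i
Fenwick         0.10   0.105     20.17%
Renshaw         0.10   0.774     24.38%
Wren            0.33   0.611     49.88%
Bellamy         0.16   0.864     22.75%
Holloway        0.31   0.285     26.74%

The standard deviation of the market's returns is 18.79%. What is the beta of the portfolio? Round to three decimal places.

β_Fenwick = 0.105 × 20.17% / 18.79% = 0.1127
β_Renshaw = 0.774 × 24.38% / 18.79% = 1.0043
β_Wren = 0.611 × 49.88% / 18.79% = 1.6220
β_Bellamy = 0.864 × 22.75% / 18.79% = 1.0461
β_Holloway = 0.285 × 26.74% / 18.79% = 0.4056
β_P = Σ w_i β_i = 0.10×0.1127 + 0.10×1.0043 + 0.33×1.6220 + 0.16×1.0461 + 0.31×0.4056 = 0.9401

0.940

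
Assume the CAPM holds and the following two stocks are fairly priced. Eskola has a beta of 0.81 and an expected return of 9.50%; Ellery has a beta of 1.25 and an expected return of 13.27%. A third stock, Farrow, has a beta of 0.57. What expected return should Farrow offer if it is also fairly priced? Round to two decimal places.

MRP (SML slope) = (13.27% − 9.50%) / (1.25 − 0.81) = 3.77% / 0.44 = 8.5682%
R_f (intercept) = 9.50% − 0.81 × 8.5682% = 2.5598%
E(R_Farrow) = R_f + β × MRP = 2.5598% + 0.57 × 8.5682% = 7.44%

7.44%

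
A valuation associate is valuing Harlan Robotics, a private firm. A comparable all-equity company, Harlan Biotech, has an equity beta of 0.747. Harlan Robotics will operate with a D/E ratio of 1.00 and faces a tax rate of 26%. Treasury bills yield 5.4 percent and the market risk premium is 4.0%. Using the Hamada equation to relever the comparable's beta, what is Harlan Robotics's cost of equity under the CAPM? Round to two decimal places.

10.60%

β_L = β_U × [1 + (1 − t)(D/E)] = 0.747 × [1 + (1 − 0.26) × 1.00]
    = 0.747 × [1 + 0.74 × 1.00] = 0.747 × 1.7400 = 1.2998
E(R) = R_f + β_L × MRP = 5.4% + 1.2998 × 4.0% = 10.60%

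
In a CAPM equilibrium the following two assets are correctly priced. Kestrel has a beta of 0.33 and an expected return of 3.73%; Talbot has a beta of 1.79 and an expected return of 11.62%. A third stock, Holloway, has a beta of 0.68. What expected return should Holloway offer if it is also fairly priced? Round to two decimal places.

MRP (SML slope) = (11.62% − 3.73%) / (1.79 − 0.33) = 7.89% / 1.46 = 5.4041%
R_f (intercept) = 3.73% − 0.33 × 5.4041% = 1.9466%
E(R_Holloway) = R_f + β × MRP = 1.9466% + 0.68 × 5.4041% = 5.62%

5.62%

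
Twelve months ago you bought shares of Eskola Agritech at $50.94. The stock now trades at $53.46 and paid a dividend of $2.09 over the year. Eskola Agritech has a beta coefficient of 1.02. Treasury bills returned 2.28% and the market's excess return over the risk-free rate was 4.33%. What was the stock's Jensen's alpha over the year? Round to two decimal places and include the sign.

+2.35%

Realised HPR = (P1 + D1 − P0) / P0 = (53.46 + 2.09 − 50.94) / 50.94 = 4.61 / 50.94 = 9.0499%
CAPM required = R_f + β·MRP = 2.28% + 1.02 × 4.33% = 6.6966%
α = realised − required = 9.0499% − 6.6966% = +2.35%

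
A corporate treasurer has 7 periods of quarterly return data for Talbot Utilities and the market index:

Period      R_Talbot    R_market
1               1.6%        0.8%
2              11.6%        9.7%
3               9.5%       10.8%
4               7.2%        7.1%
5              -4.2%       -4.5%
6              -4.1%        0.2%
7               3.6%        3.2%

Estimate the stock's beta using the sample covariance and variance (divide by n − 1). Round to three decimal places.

Mean R_i = (1.6 + 11.6 + 9.5 + 7.2 − 4.2 − 4.1 + 3.6) / 7 = 3.6000%
Mean R_m = (0.8 + 9.7 + 10.8 + 7.1 − 4.5 + 0.2 + 3.2) / 7 = 3.9000%
Σ(R_i − R̄_i)(R_m − R̄_m) = 198.8400  ⇒  Cov = 198.8400 / 6 = 33.1400
Σ(R_m − R̄_m)² = 185.8400  ⇒  Var(R_m) = 185.8400 / 6 = 30.9733
β = Cov / Var(R_m) = 33.1400 / 30.9733 = 1.0700

1.070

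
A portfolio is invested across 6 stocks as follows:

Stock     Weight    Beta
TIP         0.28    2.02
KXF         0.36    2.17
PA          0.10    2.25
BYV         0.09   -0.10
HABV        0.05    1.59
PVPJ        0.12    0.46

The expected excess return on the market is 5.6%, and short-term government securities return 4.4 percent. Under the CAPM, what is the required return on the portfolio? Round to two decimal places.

β_P = Σ w_i β_i = 0.28×2.02 + 0.36×2.17 + 0.10×2.25 + 0.09×-0.10 + 0.05×1.59 + 0.12×0.46 = 1.6975
E(R_P) = R_f + β_P × MRP = 4.4% + 1.6975 × 5.6% = 13.91%

13.91%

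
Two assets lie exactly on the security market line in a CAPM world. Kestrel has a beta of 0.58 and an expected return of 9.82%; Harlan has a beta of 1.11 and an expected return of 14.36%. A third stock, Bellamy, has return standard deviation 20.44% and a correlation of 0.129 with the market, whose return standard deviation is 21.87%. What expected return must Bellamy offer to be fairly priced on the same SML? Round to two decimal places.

MRP = (14.36% − 9.82%) / (1.11 − 0.58) = 8.5660%
R_f = 9.82% − 0.58 × 8.5660% = 4.8517%
β_Bellamy = ρ·σ_i/σ_m = 0.129 × 20.44 / 21.87 = 0.1206
E(R_Bellamy) = R_f + β × MRP = 4.8517% + 0.1206 × 8.5660% = 5.88%

5.88%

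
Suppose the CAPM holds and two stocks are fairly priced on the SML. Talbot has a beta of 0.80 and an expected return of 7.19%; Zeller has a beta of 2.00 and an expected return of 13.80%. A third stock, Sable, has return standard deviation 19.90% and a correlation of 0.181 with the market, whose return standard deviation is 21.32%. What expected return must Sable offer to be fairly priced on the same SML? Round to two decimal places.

MRP = (13.80% − 7.19%) / (2.00 − 0.80) = 5.5083%
R_f = 7.19% − 0.80 × 5.5083% = 2.7834%
β_Sable = ρ·σ_i/σ_m = 0.181 × 19.90 / 21.32 = 0.1689
E(R_Sable) = R_f + β × MRP = 2.7834% + 0.1689 × 5.5083% = 3.71%

3.71%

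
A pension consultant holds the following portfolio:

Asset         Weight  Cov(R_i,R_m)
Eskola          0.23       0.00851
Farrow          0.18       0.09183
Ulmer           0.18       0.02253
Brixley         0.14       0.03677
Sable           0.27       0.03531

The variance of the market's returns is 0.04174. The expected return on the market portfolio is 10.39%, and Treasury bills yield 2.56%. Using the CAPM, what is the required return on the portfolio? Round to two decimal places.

β_Eskola = 0.00851 / 0.04174 = 0.2039
β_Farrow = 0.09183 / 0.04174 = 2.2000
β_Ulmer = 0.02253 / 0.04174 = 0.5398
β_Brixley = 0.03677 / 0.04174 = 0.8809
β_Sable = 0.03531 / 0.04174 = 0.8460
β_P = Σ w_i β_i = 0.23×0.2039 + 0.18×2.2000 + 0.18×0.5398 + 0.14×0.8809 + 0.27×0.8460 = 0.8918
MRP = 10.39% − 2.56% = 7.83%
E(R_P) = R_f + β_P × MRP = 2.56% + 0.8918 × 7.83% = 9.54%

9.54%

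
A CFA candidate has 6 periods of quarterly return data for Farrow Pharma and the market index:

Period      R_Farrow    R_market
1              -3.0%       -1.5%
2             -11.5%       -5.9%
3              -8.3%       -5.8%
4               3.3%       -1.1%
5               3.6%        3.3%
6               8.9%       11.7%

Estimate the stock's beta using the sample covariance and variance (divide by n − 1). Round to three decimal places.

1.064

Mean R_i = (-3.0 − 11.5 − 8.3 + 3.3 + 3.6 + 8.9) / 6 = -1.1667%
Mean R_m = (-1.5 − 5.9 − 5.8 − 1.1 + 3.3 + 11.7) / 6 = 0.1167%
Σ(R_i − R̄_i)(R_m − R̄_m) = 233.6867  ⇒  Cov = 233.6867 / 5 = 46.7373
Σ(R_m − R̄_m)² = 219.6083  ⇒  Var(R_m) = 219.6083 / 5 = 43.9217
β = Cov / Var(R_m) = 46.7373 / 43.9217 = 1.0641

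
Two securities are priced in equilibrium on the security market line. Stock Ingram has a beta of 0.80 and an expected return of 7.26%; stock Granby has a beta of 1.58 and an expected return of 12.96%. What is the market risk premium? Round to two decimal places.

7.31%

Both satisfy E(R) = R_f + β·MRP, so the slope of the SML is
MRP = (12.96% − 7.26%) / (1.58 − 0.80) = 5.70% / 0.78 = 7.3077%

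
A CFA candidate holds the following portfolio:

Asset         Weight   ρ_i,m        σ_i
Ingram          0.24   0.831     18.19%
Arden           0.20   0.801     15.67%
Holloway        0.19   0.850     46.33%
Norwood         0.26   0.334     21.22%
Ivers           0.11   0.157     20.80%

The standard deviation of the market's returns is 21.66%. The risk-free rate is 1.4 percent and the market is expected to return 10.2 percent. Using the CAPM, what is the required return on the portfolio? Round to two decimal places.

β_Ingram = 0.831 × 18.19% / 21.66% = 0.6979
β_Arden = 0.801 × 15.67% / 21.66% = 0.5795
β_Holloway = 0.850 × 46.33% / 21.66% = 1.8181
β_Norwood = 0.334 × 21.22% / 21.66% = 0.3272
β_Ivers = 0.157 × 20.80% / 21.66% = 0.1508
β_P = Σ w_i β_i = 0.24×0.6979 + 0.20×0.5795 + 0.19×1.8181 + 0.26×0.3272 + 0.11×0.1508 = 0.7305
MRP = 10.2% − 1.4% = 8.80%
E(R_P) = R_f + β_P × MRP = 1.4% + 0.7305 × 8.8% = 7.83%

7.83%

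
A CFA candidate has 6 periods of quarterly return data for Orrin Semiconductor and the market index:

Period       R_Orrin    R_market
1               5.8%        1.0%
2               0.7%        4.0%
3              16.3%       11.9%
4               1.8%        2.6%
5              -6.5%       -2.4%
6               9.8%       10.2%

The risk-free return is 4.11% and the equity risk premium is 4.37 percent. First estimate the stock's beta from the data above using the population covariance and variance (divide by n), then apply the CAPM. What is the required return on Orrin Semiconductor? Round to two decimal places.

9.78%

Mean R_i = (5.8 + 0.7 + 16.3 + 1.8 − 6.5 + 9.8) / 6 = 4.6500%
Mean R_m = (1.0 + 4.0 + 11.9 + 2.6 − 2.4 + 10.2) / 6 = 4.5500%
Σ(R_i − R̄_i)(R_m − R̄_m) = 195.8650  ⇒  Cov = 195.8650 / 6 = 32.6442
Σ(R_m − R̄_m)² = 150.9550  ⇒  Var(R_m) = 150.9550 / 6 = 25.1592
β = Cov / Var(R_m) = 32.6442 / 25.1592 = 1.2975
E(R) = R_f + β × MRP = 4.11% + 1.2975 × 4.37% = 9.78%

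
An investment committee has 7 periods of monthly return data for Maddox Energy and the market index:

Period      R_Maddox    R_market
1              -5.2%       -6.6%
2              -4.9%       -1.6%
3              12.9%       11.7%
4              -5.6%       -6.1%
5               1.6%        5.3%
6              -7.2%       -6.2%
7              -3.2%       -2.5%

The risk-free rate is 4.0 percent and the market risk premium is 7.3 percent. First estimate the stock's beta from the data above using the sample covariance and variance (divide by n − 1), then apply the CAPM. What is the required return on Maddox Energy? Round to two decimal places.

Mean R_i = (-5.2 − 4.9 + 12.9 − 5.6 + 1.6 − 7.2 − 3.2) / 7 = -1.6571%
Mean R_m = (-6.6 − 1.6 + 11.7 − 6.1 + 5.3 − 6.2 − 2.5) / 7 = -0.8571%
Σ(R_i − R̄_i)(R_m − R̄_m) = 278.4271  ⇒  Cov = 278.4271 / 6 = 46.4045
Σ(R_m − R̄_m)² = 287.8571  ⇒  Var(R_m) = 287.8571 / 6 = 47.9762
β = Cov / Var(R_m) = 46.4045 / 47.9762 = 0.9672
E(R) = R_f + β × MRP = 4.0% + 0.9672 × 7.3% = 11.06%

11.06%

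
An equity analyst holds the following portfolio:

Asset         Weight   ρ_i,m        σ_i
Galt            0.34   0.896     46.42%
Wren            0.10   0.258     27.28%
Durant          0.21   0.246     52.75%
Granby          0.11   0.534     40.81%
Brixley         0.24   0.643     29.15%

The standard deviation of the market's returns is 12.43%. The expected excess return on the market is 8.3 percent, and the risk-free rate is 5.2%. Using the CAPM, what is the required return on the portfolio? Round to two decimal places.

β_Galt = 0.896 × 46.42% / 12.43% = 3.3461
β_Wren = 0.258 × 27.28% / 12.43% = 0.5662
β_Durant = 0.246 × 52.75% / 12.43% = 1.0440
β_Granby = 0.534 × 40.81% / 12.43% = 1.7532
β_Brixley = 0.643 × 29.15% / 12.43% = 1.5079
β_P = Σ w_i β_i = 0.34×3.3461 + 0.10×0.5662 + 0.21×1.0440 + 0.11×1.7532 + 0.24×1.5079 = 1.9683
E(R_P) = R_f + β_P × MRP = 5.2% + 1.9683 × 8.3% = 21.54%

21.54%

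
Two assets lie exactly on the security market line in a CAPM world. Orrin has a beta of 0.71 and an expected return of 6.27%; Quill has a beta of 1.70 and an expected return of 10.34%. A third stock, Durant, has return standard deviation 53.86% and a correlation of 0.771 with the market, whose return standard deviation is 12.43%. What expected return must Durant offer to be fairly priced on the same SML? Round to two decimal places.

MRP = (10.34% − 6.27%) / (1.70 − 0.71) = 4.1111%
R_f = 6.27% − 0.71 × 4.1111% = 3.3511%
β_Durant = ρ·σ_i/σ_m = 0.771 × 53.86 / 12.43 = 3.3408
E(R_Durant) = R_f + β × MRP = 3.3511% + 3.3408 × 4.1111% = 17.09%

17.09%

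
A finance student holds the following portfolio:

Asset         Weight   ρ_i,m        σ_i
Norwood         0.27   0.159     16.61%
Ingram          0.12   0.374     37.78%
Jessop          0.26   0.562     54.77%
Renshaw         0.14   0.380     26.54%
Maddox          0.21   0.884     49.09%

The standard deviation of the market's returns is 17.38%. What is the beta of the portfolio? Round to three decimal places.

β_Norwood = 0.159 × 16.61% / 17.38% = 0.1520
β_Ingram = 0.374 × 37.78% / 17.38% = 0.8130
β_Jessop = 0.562 × 54.77% / 17.38% = 1.7710
β_Renshaw = 0.380 × 26.54% / 17.38% = 0.5803
β_Maddox = 0.884 × 49.09% / 17.38% = 2.4969
β_P = Σ w_i β_i = 0.27×0.1520 + 0.12×0.8130 + 0.26×1.7710 + 0.14×0.5803 + 0.21×2.4969 = 1.2047

1.205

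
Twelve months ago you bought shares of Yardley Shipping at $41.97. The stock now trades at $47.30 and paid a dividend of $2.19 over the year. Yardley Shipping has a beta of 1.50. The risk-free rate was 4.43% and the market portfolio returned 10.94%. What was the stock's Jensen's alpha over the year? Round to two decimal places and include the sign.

Realised HPR = (P1 + D1 − P0) / P0 = (47.30 + 2.19 − 41.97) / 41.97 = 7.52 / 41.97 = 17.9176%
MRP = 10.94% − 4.43% = 6.51%
CAPM required = R_f + β·MRP = 4.43% + 1.50 × 6.51% = 14.1950%
α = realised − required = 17.9176% − 14.1950% = +3.72%

+3.72%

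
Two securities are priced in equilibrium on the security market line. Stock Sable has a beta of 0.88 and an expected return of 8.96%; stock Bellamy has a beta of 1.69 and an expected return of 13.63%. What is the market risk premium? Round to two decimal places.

5.77%

Both satisfy E(R) = R_f + β·MRP, so the slope of the SML is
MRP = (13.63% − 8.96%) / (1.69 − 0.88) = 4.67% / 0.81 = 5.7654%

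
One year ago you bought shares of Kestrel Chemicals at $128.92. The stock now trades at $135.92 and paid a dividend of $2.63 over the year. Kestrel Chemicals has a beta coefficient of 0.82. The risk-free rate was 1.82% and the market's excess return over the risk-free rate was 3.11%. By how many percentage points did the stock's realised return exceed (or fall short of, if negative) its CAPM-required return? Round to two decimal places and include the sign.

+3.10%

Realised HPR = (P1 + D1 − P0) / P0 = (135.92 + 2.63 − 128.92) / 128.92 = 9.63 / 128.92 = 7.4697%
CAPM required = R_f + β·MRP = 1.82% + 0.82 × 3.11% = 4.3702%
α = realised − required = 7.4697% − 4.3702% = +3.10%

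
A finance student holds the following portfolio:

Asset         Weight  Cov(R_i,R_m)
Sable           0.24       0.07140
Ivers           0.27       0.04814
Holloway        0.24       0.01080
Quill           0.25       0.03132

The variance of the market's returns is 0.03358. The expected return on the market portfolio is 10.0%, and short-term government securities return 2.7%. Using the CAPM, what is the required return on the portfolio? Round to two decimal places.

β_Sable = 0.07140 / 0.03358 = 2.1263
β_Ivers = 0.04814 / 0.03358 = 1.4336
β_Holloway = 0.01080 / 0.03358 = 0.3216
β_Quill = 0.03132 / 0.03358 = 0.9327
β_P = Σ w_i β_i = 0.24×2.1263 + 0.27×1.4336 + 0.24×0.3216 + 0.25×0.9327 = 1.2077
MRP = 10.0% − 2.7% = 7.30%
E(R_P) = R_f + β_P × MRP = 2.7% + 1.2077 × 7.3% = 11.52%

11.52%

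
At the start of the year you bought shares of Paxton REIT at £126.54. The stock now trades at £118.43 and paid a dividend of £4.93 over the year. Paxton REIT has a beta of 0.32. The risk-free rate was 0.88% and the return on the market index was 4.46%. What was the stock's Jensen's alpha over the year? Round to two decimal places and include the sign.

Realised HPR = (P1 + D1 − P0) / P0 = (118.43 + 4.93 − 126.54) / 126.54 = -3.18 / 126.54 = -2.5130%
MRP = 4.46% − 0.88% = 3.58%
CAPM required = R_f + β·MRP = 0.88% + 0.32 × 3.58% = 2.0256%
α = realised − required = -2.5130% − 2.0256% = -4.54%

-4.54%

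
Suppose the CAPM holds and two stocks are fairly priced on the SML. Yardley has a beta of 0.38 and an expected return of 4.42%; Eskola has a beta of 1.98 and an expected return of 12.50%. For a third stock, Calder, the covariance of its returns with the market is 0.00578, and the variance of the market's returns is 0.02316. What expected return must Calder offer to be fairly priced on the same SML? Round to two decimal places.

3.76%

MRP = (12.50% − 4.42%) / (1.98 − 0.38) = 5.0500%
R_f = 4.42% − 0.38 × 5.0500% = 2.5010%
β_Calder = Cov / Var(R_m) = 0.00578 / 0.02316 = 0.2496
E(R_Calder) = R_f + β × MRP = 2.5010% + 0.2496 × 5.0500% = 3.76%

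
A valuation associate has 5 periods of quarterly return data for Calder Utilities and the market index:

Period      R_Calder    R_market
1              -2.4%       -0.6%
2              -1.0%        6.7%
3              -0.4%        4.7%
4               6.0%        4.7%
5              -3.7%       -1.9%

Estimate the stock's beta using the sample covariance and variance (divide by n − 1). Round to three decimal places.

Mean R_i = (-2.4 − 1.0 − 0.4 + 6.0 − 3.7) / 5 = -0.3000%
Mean R_m = (-0.6 + 6.7 + 4.7 + 4.7 − 1.9) / 5 = 2.7200%
Σ(R_i − R̄_i)(R_m − R̄_m) = 32.1700  ⇒  Cov = 32.1700 / 4 = 8.0425
Σ(R_m − R̄_m)² = 56.0480  ⇒  Var(R_m) = 56.0480 / 4 = 14.0120
β = Cov / Var(R_m) = 8.0425 / 14.0120 = 0.5740

0.574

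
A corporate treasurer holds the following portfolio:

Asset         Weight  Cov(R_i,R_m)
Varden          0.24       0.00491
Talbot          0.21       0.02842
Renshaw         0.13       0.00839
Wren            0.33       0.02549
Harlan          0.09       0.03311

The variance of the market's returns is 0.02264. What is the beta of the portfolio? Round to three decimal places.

0.867

β_Varden = 0.00491 / 0.02264 = 0.2169
β_Talbot = 0.02842 / 0.02264 = 1.2553
β_Renshaw = 0.00839 / 0.02264 = 0.3706
β_Wren = 0.02549 / 0.02264 = 1.1259
β_Harlan = 0.03311 / 0.02264 = 1.4625
β_P = Σ w_i β_i = 0.24×0.2169 + 0.21×1.2553 + 0.13×0.3706 + 0.33×1.1259 + 0.09×1.4625 = 0.8670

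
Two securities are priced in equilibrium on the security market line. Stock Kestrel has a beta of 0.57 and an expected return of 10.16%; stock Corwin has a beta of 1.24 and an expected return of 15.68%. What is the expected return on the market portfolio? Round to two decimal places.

Both satisfy E(R) = R_f + β·MRP, so the slope of the SML is
MRP = (15.68% − 10.16%) / (1.24 − 0.57) = 5.52% / 0.67 = 8.2388%
R_f = E(R_Kestrel) − β_Kestrel·MRP = 10.16% − 0.57 × 8.2388% = 5.4639%
E(R_m) = R_f + MRP = 5.4639% + 8.2388% = 13.70%

13.70%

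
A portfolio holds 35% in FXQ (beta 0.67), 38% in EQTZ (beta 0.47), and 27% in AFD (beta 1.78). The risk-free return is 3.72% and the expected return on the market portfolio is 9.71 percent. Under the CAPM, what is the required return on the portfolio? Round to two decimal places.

9.07%

β_P = Σ w_i β_i = 0.35×0.67 + 0.38×0.47 + 0.27×1.78 = 0.8937
MRP = 9.71% − 3.72% = 5.99%
E(R_P) = R_f + β_P × MRP = 3.72% + 0.8937 × 5.99% = 9.07%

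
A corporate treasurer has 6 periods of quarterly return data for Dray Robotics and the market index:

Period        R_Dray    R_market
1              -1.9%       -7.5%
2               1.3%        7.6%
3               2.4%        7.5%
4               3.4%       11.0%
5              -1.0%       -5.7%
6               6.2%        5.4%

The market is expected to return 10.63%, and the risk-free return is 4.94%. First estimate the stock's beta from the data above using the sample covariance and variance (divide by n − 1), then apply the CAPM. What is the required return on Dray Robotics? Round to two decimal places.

Mean R_i = (-1.9 + 1.3 + 2.4 + 3.4 − 1.0 + 6.2) / 6 = 1.7333%
Mean R_m = (-7.5 + 7.6 + 7.5 + 11.0 − 5.7 + 5.4) / 6 = 3.0500%
Σ(R_i − R̄_i)(R_m − R̄_m) = 86.9900  ⇒  Cov = 86.9900 / 5 = 17.3980
Σ(R_m − R̄_m)² = 297.0950  ⇒  Var(R_m) = 297.0950 / 5 = 59.4190
β = Cov / Var(R_m) = 17.3980 / 59.4190 = 0.2928
MRP = 10.63% − 4.94% = 5.69%
E(R) = R_f + β × MRP = 4.94% + 0.2928 × 5.69% = 6.61%

6.61%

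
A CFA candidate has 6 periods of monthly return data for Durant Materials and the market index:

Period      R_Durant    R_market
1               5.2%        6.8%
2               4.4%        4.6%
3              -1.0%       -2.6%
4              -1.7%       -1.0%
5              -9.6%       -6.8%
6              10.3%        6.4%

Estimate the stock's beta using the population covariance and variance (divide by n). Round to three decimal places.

Mean R_i = (5.2 + 4.4 − 1.0 − 1.7 − 9.6 + 10.3) / 6 = 1.2667%
Mean R_m = (6.8 + 4.6 − 2.6 − 1.0 − 6.8 + 6.4) / 6 = 1.2333%
Σ(R_i − R̄_i)(R_m − R̄_m) = 181.7267  ⇒  Cov = 181.7267 / 6 = 30.2878
Σ(R_m − R̄_m)² = 153.2333  ⇒  Var(R_m) = 153.2333 / 6 = 25.5389
β = Cov / Var(R_m) = 30.2878 / 25.5389 = 1.1859

1.186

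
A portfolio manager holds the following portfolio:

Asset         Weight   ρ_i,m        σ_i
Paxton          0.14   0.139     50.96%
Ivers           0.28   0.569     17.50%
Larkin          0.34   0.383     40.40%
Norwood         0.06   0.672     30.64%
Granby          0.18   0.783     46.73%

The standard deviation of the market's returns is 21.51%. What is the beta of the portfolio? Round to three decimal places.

β_Paxton = 0.139 × 50.96% / 21.51% = 0.3293
β_Ivers = 0.569 × 17.50% / 21.51% = 0.4629
β_Larkin = 0.383 × 40.40% / 21.51% = 0.7193
β_Norwood = 0.672 × 30.64% / 21.51% = 0.9572
β_Granby = 0.783 × 46.73% / 21.51% = 1.7011
β_P = Σ w_i β_i = 0.14×0.3293 + 0.28×0.4629 + 0.34×0.7193 + 0.06×0.9572 + 0.18×1.7011 = 0.7839

0.784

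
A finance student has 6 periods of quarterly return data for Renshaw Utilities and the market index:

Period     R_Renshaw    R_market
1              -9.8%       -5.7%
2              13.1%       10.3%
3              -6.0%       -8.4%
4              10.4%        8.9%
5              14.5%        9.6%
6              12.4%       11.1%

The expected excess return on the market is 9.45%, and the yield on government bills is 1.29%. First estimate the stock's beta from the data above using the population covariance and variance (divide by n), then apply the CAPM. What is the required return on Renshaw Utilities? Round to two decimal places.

12.40%

Mean R_i = (-9.8 + 13.1 − 6.0 + 10.4 + 14.5 + 12.4) / 6 = 5.7667%
Mean R_m = (-5.7 + 10.3 − 8.4 + 8.9 + 9.6 + 11.1) / 6 = 4.3000%
Σ(R_i − R̄_i)(R_m − R̄_m) = 461.8100  ⇒  Cov = 461.8100 / 6 = 76.9683
Σ(R_m − R̄_m)² = 392.7800  ⇒  Var(R_m) = 392.7800 / 6 = 65.4633
β = Cov / Var(R_m) = 76.9683 / 65.4633 = 1.1757
E(R) = R_f + β × MRP = 1.29% + 1.1757 × 9.45% = 12.40%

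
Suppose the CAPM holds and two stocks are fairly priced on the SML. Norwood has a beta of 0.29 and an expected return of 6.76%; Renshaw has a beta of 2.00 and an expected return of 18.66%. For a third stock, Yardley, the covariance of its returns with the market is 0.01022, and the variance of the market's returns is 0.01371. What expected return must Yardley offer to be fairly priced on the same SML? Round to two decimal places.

9.93%

MRP = (18.66% − 6.76%) / (2.00 − 0.29) = 6.9591%
R_f = 6.76% − 0.29 × 6.9591% = 4.7419%
β_Yardley = Cov / Var(R_m) = 0.01022 / 0.01371 = 0.7454
E(R_Yardley) = R_f + β × MRP = 4.7419% + 0.7454 × 6.9591% = 9.93%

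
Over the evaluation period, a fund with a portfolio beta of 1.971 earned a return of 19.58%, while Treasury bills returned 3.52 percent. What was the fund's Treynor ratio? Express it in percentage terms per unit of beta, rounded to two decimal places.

Treynor = (R_P − R_f) / β_P = (19.58% − 3.52%) / 1.9710 = 16.06% / 1.9710 = 8.15%

8.15%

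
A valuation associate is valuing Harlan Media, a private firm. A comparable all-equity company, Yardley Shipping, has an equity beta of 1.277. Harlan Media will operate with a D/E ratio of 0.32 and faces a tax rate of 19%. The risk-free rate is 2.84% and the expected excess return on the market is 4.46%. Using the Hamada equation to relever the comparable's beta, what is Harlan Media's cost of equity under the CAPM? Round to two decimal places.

10.01%

β_L = β_U × [1 + (1 − t)(D/E)] = 1.277 × [1 + (1 − 0.19) × 0.32]
    = 1.277 × [1 + 0.81 × 0.32] = 1.277 × 1.2592 = 1.6080
E(R) = R_f + β_L × MRP = 2.84% + 1.6080 × 4.46% = 10.01%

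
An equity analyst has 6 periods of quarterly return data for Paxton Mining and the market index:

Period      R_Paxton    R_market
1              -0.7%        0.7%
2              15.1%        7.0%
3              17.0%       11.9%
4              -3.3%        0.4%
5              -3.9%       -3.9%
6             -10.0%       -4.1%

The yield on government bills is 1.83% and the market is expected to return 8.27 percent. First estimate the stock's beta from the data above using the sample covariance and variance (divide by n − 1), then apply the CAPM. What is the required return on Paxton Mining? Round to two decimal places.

12.62%

Mean R_i = (-0.7 + 15.1 + 17.0 − 3.3 − 3.9 − 10.0) / 6 = 2.3667%
Mean R_m = (0.7 + 7.0 + 11.9 + 0.4 − 3.9 − 4.1) / 6 = 2.0000%
Σ(R_i − R̄_i)(R_m − R̄_m) = 334.0000  ⇒  Cov = 334.0000 / 5 = 66.8000
Σ(R_m − R̄_m)² = 199.2800  ⇒  Var(R_m) = 199.2800 / 5 = 39.8560
β = Cov / Var(R_m) = 66.8000 / 39.8560 = 1.6760
MRP = 8.27% − 1.83% = 6.44%
E(R) = R_f + β × MRP = 1.83% + 1.6760 × 6.44% = 12.62%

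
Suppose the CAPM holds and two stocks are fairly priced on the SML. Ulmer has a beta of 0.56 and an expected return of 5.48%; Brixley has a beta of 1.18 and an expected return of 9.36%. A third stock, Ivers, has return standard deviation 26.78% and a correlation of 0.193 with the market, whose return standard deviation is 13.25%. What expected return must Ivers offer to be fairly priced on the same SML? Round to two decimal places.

4.42%

MRP = (9.36% − 5.48%) / (1.18 − 0.56) = 6.2581%
R_f = 5.48% − 0.56 × 6.2581% = 1.9755%
β_Ivers = ρ·σ_i/σ_m = 0.193 × 26.78 / 13.25 = 0.3901
E(R_Ivers) = R_f + β × MRP = 1.9755% + 0.3901 × 6.2581% = 4.42%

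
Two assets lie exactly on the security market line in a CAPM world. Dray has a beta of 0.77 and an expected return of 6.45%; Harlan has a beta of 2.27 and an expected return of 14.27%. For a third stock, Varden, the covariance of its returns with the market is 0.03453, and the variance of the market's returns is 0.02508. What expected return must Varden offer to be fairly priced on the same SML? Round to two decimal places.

MRP = (14.27% − 6.45%) / (2.27 − 0.77) = 5.2133%
R_f = 6.45% − 0.77 × 5.2133% = 2.4358%
β_Varden = Cov / Var(R_m) = 0.03453 / 0.02508 = 1.3768
E(R_Varden) = R_f + β × MRP = 2.4358% + 1.3768 × 5.2133% = 9.61%

9.61%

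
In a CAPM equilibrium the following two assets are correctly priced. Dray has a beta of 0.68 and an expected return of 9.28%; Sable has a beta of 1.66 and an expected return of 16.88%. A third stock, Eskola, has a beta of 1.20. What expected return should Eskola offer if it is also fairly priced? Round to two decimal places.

MRP (SML slope) = (16.88% − 9.28%) / (1.66 − 0.68) = 7.60% / 0.98 = 7.7551%
R_f (intercept) = 9.28% − 0.68 × 7.7551% = 4.0065%
E(R_Eskola) = R_f + β × MRP = 4.0065% + 1.20 × 7.7551% = 13.31%

13.31%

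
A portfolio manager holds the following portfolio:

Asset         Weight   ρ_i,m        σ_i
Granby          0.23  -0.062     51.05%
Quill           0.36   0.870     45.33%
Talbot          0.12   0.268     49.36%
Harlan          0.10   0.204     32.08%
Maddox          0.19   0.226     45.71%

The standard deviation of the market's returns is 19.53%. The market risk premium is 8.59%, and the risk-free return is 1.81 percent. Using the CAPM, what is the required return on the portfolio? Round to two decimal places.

β_Granby = -0.062 × 51.05% / 19.53% = -0.1621
β_Quill = 0.870 × 45.33% / 19.53% = 2.0193
β_Talbot = 0.268 × 49.36% / 19.53% = 0.6773
β_Harlan = 0.204 × 32.08% / 19.53% = 0.3351
β_Maddox = 0.226 × 45.71% / 19.53% = 0.5290
β_P = Σ w_i β_i = 0.23×-0.1621 + 0.36×2.0193 + 0.12×0.6773 + 0.10×0.3351 + 0.19×0.5290 = 0.9050
E(R_P) = R_f + β_P × MRP = 1.81% + 0.9050 × 8.59% = 9.58%

9.58%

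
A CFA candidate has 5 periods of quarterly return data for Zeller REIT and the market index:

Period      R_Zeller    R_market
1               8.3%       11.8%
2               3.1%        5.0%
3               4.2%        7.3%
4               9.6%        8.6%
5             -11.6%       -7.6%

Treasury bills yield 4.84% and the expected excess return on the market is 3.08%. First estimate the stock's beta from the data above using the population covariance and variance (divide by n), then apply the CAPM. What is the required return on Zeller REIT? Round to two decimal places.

Mean R_i = (8.3 + 3.1 + 4.2 + 9.6 − 11.6) / 5 = 2.7200%
Mean R_m = (11.8 + 5.0 + 7.3 + 8.6 − 7.6) / 5 = 5.0200%
Σ(R_i − R̄_i)(R_m − R̄_m) = 246.5480  ⇒  Cov = 246.5480 / 5 = 49.3096
Σ(R_m − R̄_m)² = 223.2480  ⇒  Var(R_m) = 223.2480 / 5 = 44.6496
β = Cov / Var(R_m) = 49.3096 / 44.6496 = 1.1044
E(R) = R_f + β × MRP = 4.84% + 1.1044 × 3.08% = 8.24%

8.24%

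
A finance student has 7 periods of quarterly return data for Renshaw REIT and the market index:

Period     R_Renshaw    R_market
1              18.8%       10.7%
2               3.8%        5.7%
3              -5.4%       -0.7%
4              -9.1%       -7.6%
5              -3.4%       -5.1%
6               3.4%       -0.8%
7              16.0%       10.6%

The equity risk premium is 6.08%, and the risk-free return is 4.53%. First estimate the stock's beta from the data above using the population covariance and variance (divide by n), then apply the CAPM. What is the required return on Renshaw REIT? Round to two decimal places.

Mean R_i = (18.8 + 3.8 − 5.4 − 9.1 − 3.4 + 3.4 + 16.0) / 7 = 3.4429%
Mean R_m = (10.7 + 5.7 − 0.7 − 7.6 − 5.1 − 0.8 + 10.6) / 7 = 1.8286%
Σ(R_i − R̄_i)(R_m − R̄_m) = 435.9114  ⇒  Cov = 435.9114 / 7 = 62.2731
Σ(R_m − R̄_m)² = 320.8343  ⇒  Var(R_m) = 320.8343 / 7 = 45.8335
β = Cov / Var(R_m) = 62.2731 / 45.8335 = 1.3587
E(R) = R_f + β × MRP = 4.53% + 1.3587 × 6.08% = 12.79%

12.79%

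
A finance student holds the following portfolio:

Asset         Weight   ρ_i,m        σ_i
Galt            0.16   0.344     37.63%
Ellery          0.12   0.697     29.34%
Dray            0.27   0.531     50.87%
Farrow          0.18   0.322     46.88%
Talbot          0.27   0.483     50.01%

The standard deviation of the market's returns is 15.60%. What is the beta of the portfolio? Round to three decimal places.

1.350

β_Galt = 0.344 × 37.63% / 15.60% = 0.8298
β_Ellery = 0.697 × 29.34% / 15.60% = 1.3109
β_Dray = 0.531 × 50.87% / 15.60% = 1.7315
β_Farrow = 0.322 × 46.88% / 15.60% = 0.9677
β_Talbot = 0.483 × 50.01% / 15.60% = 1.5484
β_P = Σ w_i β_i = 0.16×0.8298 + 0.12×1.3109 + 0.27×1.7315 + 0.18×0.9677 + 0.27×1.5484 = 1.3498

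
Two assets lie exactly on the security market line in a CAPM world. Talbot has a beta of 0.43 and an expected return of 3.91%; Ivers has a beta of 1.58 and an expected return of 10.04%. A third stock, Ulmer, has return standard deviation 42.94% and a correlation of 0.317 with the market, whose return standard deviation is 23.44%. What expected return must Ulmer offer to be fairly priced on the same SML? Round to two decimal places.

4.71%

MRP = (10.04% − 3.91%) / (1.58 − 0.43) = 5.3304%
R_f = 3.91% − 0.43 × 5.3304% = 1.6179%
β_Ulmer = ρ·σ_i/σ_m = 0.317 × 42.94 / 23.44 = 0.5807
E(R_Ulmer) = R_f + β × MRP = 1.6179% + 0.5807 × 5.3304% = 4.71%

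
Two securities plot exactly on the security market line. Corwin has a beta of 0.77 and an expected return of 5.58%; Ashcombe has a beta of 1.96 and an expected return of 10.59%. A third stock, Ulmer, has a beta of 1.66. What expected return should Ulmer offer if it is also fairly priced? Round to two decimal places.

9.33%

MRP (SML slope) = (10.59% − 5.58%) / (1.96 − 0.77) = 5.01% / 1.19 = 4.2101%
R_f (intercept) = 5.58% − 0.77 × 4.2101% = 2.3382%
E(R_Ulmer) = R_f + β × MRP = 2.3382% + 1.66 × 4.2101% = 9.33%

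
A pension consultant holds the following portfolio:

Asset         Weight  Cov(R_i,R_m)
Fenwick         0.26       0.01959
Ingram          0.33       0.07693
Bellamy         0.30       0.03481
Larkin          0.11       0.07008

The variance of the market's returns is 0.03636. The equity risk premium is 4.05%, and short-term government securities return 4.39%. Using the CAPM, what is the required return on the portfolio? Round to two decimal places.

9.81%

β_Fenwick = 0.01959 / 0.03636 = 0.5388
β_Ingram = 0.07693 / 0.03636 = 2.1158
β_Bellamy = 0.03481 / 0.03636 = 0.9574
β_Larkin = 0.07008 / 0.03636 = 1.9274
β_P = Σ w_i β_i = 0.26×0.5388 + 0.33×2.1158 + 0.30×0.9574 + 0.11×1.9274 = 1.3375
E(R_P) = R_f + β_P × MRP = 4.39% + 1.3375 × 4.05% = 9.81%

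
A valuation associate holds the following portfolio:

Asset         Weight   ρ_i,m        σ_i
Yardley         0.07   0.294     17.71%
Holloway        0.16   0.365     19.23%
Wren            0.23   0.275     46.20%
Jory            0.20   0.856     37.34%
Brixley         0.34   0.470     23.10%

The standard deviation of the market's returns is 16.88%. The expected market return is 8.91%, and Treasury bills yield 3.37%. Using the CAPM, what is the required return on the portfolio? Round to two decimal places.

β_Yardley = 0.294 × 17.71% / 16.88% = 0.3085
β_Holloway = 0.365 × 19.23% / 16.88% = 0.4158
β_Wren = 0.275 × 46.20% / 16.88% = 0.7527
β_Jory = 0.856 × 37.34% / 16.88% = 1.8935
β_Brixley = 0.470 × 23.10% / 16.88% = 0.6432
β_P = Σ w_i β_i = 0.07×0.3085 + 0.16×0.4158 + 0.23×0.7527 + 0.20×1.8935 + 0.34×0.6432 = 0.8586
MRP = 8.91% − 3.37% = 5.54%
E(R_P) = R_f + β_P × MRP = 3.37% + 0.8586 × 5.54% = 8.13%

8.13%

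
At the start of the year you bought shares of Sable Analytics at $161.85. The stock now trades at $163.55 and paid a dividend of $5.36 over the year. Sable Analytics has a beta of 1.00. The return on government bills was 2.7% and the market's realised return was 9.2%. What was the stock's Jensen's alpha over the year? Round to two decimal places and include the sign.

-4.84%

Realised HPR = (P1 + D1 − P0) / P0 = (163.55 + 5.36 − 161.85) / 161.85 = 7.06 / 161.85 = 4.3621%
MRP = 9.2% − 2.7% = 6.50%
CAPM required = R_f + β·MRP = 2.7% + 1.00 × 6.5% = 9.2000%
α = realised − required = 4.3621% − 9.2000% = -4.84%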